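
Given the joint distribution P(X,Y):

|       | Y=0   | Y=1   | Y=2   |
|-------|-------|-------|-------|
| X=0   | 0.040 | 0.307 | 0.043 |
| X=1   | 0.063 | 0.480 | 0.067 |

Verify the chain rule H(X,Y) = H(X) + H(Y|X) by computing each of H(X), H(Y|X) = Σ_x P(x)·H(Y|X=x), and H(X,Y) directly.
H(X) = 0.9648 bits, H(Y|X) = 0.9600 bits, H(X,Y) = 1.9248 bits

Marginal of X (row sums):
  P(X=0) = 0.040 + 0.307 + 0.043 = 0.390
  P(X=1) = 0.063 + 0.480 + 0.067 = 0.610
H(X) = -[0.390·log₂(0.390) + 0.610·log₂(0.610)]
  = 0.52980 + 0.43500 = 0.9648 bits

H(Y|X) = Σ_x P(x)·H(Y|X=x):
  X=0: P(X=0) = 0.390, P(Y|X=0) = (4/39, 307/390, 43/390) → H(Y|X=0) = 0.95946
  X=1: P(X=1) = 0.610, P(Y|X=1) = (63/610, 48/61, 67/610) → H(Y|X=1) = 0.96036
H(Y|X) = 0.390·0.95946 + 0.610·0.96036 = 0.9600 bits

H(X,Y) = -Σ_{x,y} P(x,y) log₂ P(x,y). Per-cell terms -P(x,y)·log₂P(x,y):
  X=0: 0.18575, 0.52303, 0.19520
  X=1: 0.25128, 0.50827, 0.26128
Sum of the 6 terms: H(X,Y) = 1.9248 bits

Chain rule check:
  H(X) + H(Y|X) = 0.9648 + 0.9600 = 1.9248 bits
  H(X,Y) = 1.9248 bits
✓ Chain rule verified.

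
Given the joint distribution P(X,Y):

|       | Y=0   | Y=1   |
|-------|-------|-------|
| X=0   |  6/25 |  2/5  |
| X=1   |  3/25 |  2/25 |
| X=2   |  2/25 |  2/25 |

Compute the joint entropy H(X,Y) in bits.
2.2645 bits

H(X,Y) = -Σ_{x,y} P(x,y) log₂ P(x,y). Per-cell terms -P(x,y)·log₂P(x,y):
  X=0: 0.4941, 0.5288
  X=1: 0.3671, 0.2915
  X=2: 0.2915, 0.2915
Sum of the 6 terms: H(X,Y) = 2.2645 bits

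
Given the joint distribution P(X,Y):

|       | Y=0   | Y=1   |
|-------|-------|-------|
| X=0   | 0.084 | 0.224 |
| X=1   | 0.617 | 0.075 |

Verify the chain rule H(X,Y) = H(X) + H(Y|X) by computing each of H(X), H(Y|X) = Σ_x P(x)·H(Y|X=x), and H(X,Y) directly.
H(X) = 0.8909 bits, H(Y|X) = 0.6029 bits, H(X,Y) = 1.4938 bits

Marginal of X (row sums):
  P(X=0) = 0.084 + 0.224 = 0.308
  P(X=1) = 0.617 + 0.075 = 0.692
H(X) = -[0.308·log₂(0.308) + 0.692·log₂(0.692)]
  = 0.5233 + 0.3676 = 0.8909 bits

H(Y|X) = Σ_x P(x)·H(Y|X=x):
  X=0: P(X=0) = 0.308, P(Y|X=0) = (3/11, 8/11) → H(Y|X=0) = 0.8454
  X=1: P(X=1) = 0.692, P(Y|X=1) = (617/692, 75/692) → H(Y|X=1) = 0.4950
H(Y|X) = 0.308·0.8454 + 0.692·0.4950 = 0.6029 bits

H(X,Y) = -Σ_{x,y} P(x,y) log₂ P(x,y). Per-cell terms -P(x,y)·log₂P(x,y):
  X=0: 0.3002, 0.4835
  X=1: 0.4298, 0.2803
Sum of the 4 terms: H(X,Y) = 1.4938 bits

Chain rule check:
  H(X) + H(Y|X) = 0.8909 + 0.6029 = 1.4938 bits
  H(X,Y) = 1.4938 bits
✓ Chain rule verified.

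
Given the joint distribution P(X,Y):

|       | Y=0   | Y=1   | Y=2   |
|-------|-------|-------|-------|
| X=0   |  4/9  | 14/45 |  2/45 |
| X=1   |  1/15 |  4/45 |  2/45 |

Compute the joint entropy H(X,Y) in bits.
2.0142 bits

H(X,Y) = -Σ_{x,y} P(x,y) log₂ P(x,y). Per-cell terms -P(x,y)·log₂P(x,y):
  X=0: 0.5200, 0.5241, 0.1996
  X=1: 0.2605, 0.3104, 0.1996
Sum of the 6 terms: H(X,Y) = 2.0142 bits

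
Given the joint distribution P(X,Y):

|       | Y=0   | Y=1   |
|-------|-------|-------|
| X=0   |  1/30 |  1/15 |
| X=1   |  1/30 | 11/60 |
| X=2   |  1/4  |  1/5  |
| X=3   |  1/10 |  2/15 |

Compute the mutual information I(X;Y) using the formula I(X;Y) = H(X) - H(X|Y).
0.0780 bits

I(X;Y) = H(X) - H(X|Y)

Marginal of X (row sums):
  P(X=0) = 1/30 + 1/15 = 1/10
  P(X=1) = 1/30 + 11/60 = 13/60
  P(X=2) = 1/4 + 1/5 = 9/20
  P(X=3) = 1/10 + 2/15 = 7/30
H(X) = -[(1/10)·log₂(1/10) + (13/60)·log₂(13/60) + (9/20)·log₂(9/20) + (7/30)·log₂(7/30)]
  = 0.3322 + 0.4781 + 0.5184 + 0.4899 = 1.8186 bits

Marginal of Y (column sums):
  P(Y=0) = 1/30 + 1/30 + 1/4 + 1/10 = 5/12
  P(Y=1) = 1/15 + 11/60 + 1/5 + 2/15 = 7/12
H(X|Y) = Σ_y P(y)·H(X|Y=y):
  Y=0: P(Y=0) = 5/12, P(X|Y=0) = (2/25, 2/25, 3/5, 6/25) → H(X|Y=0) = 1.5193
  Y=1: P(Y=1) = 7/12, P(X|Y=1) = (4/35, 11/35, 12/35, 8/35) → H(X|Y=1) = 1.8986
H(X|Y) = (5/12)·1.5193 + (7/12)·1.8986 = 1.7406 bits

I(X;Y) = H(X) - H(X|Y) = 1.8186 - 1.7406 = 0.0780 bits

Cross-check via I(X;Y) = H(X) + H(Y) - H(X,Y): computing H(Y) from the column sums and H(X,Y) from the 8 cells in the same way gives H(Y) = 0.9799 bits and H(X,Y) = 2.7205 bits, so
I(X;Y) = 1.8186 + 0.9799 - 2.7205 = 0.0780 bits ✓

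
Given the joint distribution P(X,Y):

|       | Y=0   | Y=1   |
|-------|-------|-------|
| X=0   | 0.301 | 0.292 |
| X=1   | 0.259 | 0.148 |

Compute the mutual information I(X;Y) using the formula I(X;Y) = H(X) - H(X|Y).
0.0118 bits

I(X;Y) = H(X) - H(X|Y)

Marginal of X (row sums):
  P(X=0) = 0.301 + 0.292 = 0.593
  P(X=1) = 0.259 + 0.148 = 0.407
H(X) = -[0.593·log₂(0.593) + 0.407·log₂(0.407)]
  = 0.4471 + 0.5278 = 0.9749 bits

Marginal of Y (column sums):
  P(Y=0) = 0.301 + 0.259 = 0.560
  P(Y=1) = 0.292 + 0.148 = 0.440
H(X|Y) = Σ_y P(y)·H(X|Y=y):
  Y=0: P(Y=0) = 0.560, P(X|Y=0) = (43/80, 37/80) → H(X|Y=0) = 0.9959
  Y=1: P(Y=1) = 0.440, P(X|Y=1) = (73/110, 37/110) → H(X|Y=1) = 0.9213
H(X|Y) = 0.560·0.9959 + 0.440·0.9213 = 0.9631 bits

I(X;Y) = H(X) - H(X|Y) = 0.9749 - 0.9631 = 0.0118 bits

Cross-check via I(X;Y) = H(X) + H(Y) - H(X,Y): computing H(Y) from the column sums and H(X,Y) from the 4 cells in the same way gives H(Y) = 0.9896 bits and H(X,Y) = 1.9527 bits, so
I(X;Y) = 0.9749 + 0.9896 - 1.9527 = 0.0118 bits ✓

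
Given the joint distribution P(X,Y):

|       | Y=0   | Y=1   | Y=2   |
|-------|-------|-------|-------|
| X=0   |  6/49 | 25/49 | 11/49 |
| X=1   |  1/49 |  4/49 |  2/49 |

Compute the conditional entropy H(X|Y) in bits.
0.5914 bits

H(X|Y) = H(X,Y) - H(Y)

H(X,Y) = -Σ_{x,y} P(x,y) log₂ P(x,y). Per-cell terms -P(x,y)·log₂P(x,y):
  X=0: 0.37099, 0.49533, 0.48384
  X=1: 0.11459, 0.29508, 0.18836
Sum of the 6 terms: H(X,Y) = 1.9482 bits

Marginal of Y (column sums):
  P(Y=0) = 6/49 + 1/49 = 1/7
  P(Y=1) = 25/49 + 4/49 = 29/49
  P(Y=2) = 11/49 + 2/49 = 13/49
H(Y) = -[(1/7)·log₂(1/7) + (29/49)·log₂(29/49) + (13/49)·log₂(13/49)]
  = 0.40105 + 0.44786 + 0.50787 = 1.3568 bits

H(X|Y) = H(X,Y) - H(Y) = 1.9482 - 1.3568 = 0.5914 bits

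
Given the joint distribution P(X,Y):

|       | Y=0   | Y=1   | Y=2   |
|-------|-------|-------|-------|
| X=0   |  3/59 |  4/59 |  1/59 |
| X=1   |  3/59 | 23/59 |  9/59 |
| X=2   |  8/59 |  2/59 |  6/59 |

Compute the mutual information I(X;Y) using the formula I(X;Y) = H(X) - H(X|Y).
0.2196 bits

I(X;Y) = H(X) - H(X|Y)

Marginal of X (row sums):
  P(X=0) = 3/59 + 4/59 + 1/59 = 8/59
  P(X=1) = 3/59 + 23/59 + 9/59 = 35/59
  P(X=2) = 8/59 + 2/59 + 6/59 = 16/59
H(X) = -[(8/59)·log₂(8/59) + (35/59)·log₂(35/59) + (16/59)·log₂(16/59)]
  = 0.3909 + 0.4469 + 0.5105 = 1.3483 bits

Marginal of Y (column sums):
  P(Y=0) = 3/59 + 3/59 + 8/59 = 14/59
  P(Y=1) = 4/59 + 23/59 + 2/59 = 29/59
  P(Y=2) = 1/59 + 9/59 + 6/59 = 16/59
H(X|Y) = Σ_y P(y)·H(X|Y=y):
  Y=0: P(Y=0) = 14/59, P(X|Y=0) = (3/14, 3/14, 4/7) → H(X|Y=0) = 1.4138
  Y=1: P(Y=1) = 29/59, P(X|Y=1) = (4/29, 23/29, 2/29) → H(X|Y=1) = 0.9255
  Y=2: P(Y=2) = 16/59, P(X|Y=2) = (1/16, 9/16, 3/8) → H(X|Y=2) = 1.2476
H(X|Y) = (14/59)·1.4138 + (29/59)·0.9255 + (16/59)·1.2476 = 1.1287 bits

I(X;Y) = H(X) - H(X|Y) = 1.3483 - 1.1287 = 0.2196 bits

Cross-check via I(X;Y) = H(X) + H(Y) - H(X,Y): computing H(Y) from the column sums and H(X,Y) from the 9 cells in the same way gives H(Y) = 1.5066 bits and H(X,Y) = 2.6353 bits, so
I(X;Y) = 1.3483 + 1.5066 - 2.6353 = 0.2196 bits ✓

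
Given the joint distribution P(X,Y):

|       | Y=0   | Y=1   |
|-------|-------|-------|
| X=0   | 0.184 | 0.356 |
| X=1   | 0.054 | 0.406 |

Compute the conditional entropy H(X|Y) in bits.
0.9435 bits

H(X|Y) = H(X,Y) - H(Y)

H(X,Y) = -Σ_{x,y} P(x,y) log₂ P(x,y). Per-cell terms -P(x,y)·log₂P(x,y):
  X=0: 0.44937, 0.53046
  X=1: 0.22739, 0.52798
Sum of the 4 terms: H(X,Y) = 1.7352 bits

Marginal of Y (column sums):
  P(Y=0) = 0.184 + 0.054 = 0.238
  P(Y=1) = 0.356 + 0.406 = 0.762
H(Y) = -[0.238·log₂(0.238) + 0.762·log₂(0.762)]
  = 0.49289 + 0.29881 = 0.7917 bits

H(X|Y) = H(X,Y) - H(Y) = 1.7352 - 0.7917 = 0.9435 bits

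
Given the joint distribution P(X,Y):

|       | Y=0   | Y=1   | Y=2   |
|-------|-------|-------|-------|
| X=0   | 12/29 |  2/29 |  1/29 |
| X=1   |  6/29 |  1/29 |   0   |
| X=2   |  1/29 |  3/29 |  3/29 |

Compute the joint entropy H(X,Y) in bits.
2.4428 bits

H(X,Y) = -Σ_{x,y} P(x,y) log₂ P(x,y). Per-cell terms -P(x,y)·log₂P(x,y):
  X=0: 0.526766, 0.266068, 0.167517
  X=1: 0.470280, 0.167517, 0.000000
  X=2: 0.167517, 0.338588, 0.338588
  (cells with P = 0 contribute 0)
Sum of the 9 terms: H(X,Y) = 2.4428 bits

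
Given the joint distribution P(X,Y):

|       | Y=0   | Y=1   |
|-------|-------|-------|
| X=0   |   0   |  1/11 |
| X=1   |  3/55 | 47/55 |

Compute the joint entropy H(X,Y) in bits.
0.7372 bits

H(X,Y) = -Σ_{x,y} P(x,y) log₂ P(x,y). Per-cell terms -P(x,y)·log₂P(x,y):
  X=0: 0.0000, 0.3145
  X=1: 0.2289, 0.1938
  (cells with P = 0 contribute 0)
Sum of the 4 terms: H(X,Y) = 0.7372 bits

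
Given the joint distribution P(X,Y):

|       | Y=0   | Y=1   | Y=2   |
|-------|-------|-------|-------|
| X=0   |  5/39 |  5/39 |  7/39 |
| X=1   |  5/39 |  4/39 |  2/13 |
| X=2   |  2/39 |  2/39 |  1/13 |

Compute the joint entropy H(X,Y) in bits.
3.0612 bits

H(X,Y) = -Σ_{x,y} P(x,y) log₂ P(x,y). Per-cell terms -P(x,y)·log₂P(x,y):
  X=0: 0.3799, 0.3799, 0.4448
  X=1: 0.3799, 0.3370, 0.4155
  X=2: 0.2198, 0.2198, 0.2846
Sum of the 9 terms: H(X,Y) = 3.0612 bits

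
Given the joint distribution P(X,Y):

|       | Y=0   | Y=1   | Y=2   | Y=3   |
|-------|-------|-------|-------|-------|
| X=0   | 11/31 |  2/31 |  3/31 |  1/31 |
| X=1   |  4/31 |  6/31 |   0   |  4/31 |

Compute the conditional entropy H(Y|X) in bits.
1.4991 bits

H(Y|X) = H(X,Y) - H(X)

H(X,Y) = -Σ_{x,y} P(x,y) log₂ P(x,y). Per-cell terms -P(x,y)·log₂P(x,y):
  X=0: 0.53040, 0.25511, 0.32605, 0.15981
  X=1: 0.38119, 0.45856, 0.00000, 0.38119
  (cells with P = 0 contribute 0)
Sum of the 8 terms: H(X,Y) = 2.4923 bits

Marginal of X (row sums):
  P(X=0) = 11/31 + 2/31 + 3/31 + 1/31 = 17/31
  P(X=1) = 4/31 + 6/31 + 0 + 4/31 = 14/31
H(X) = -[(17/31)·log₂(17/31) + (14/31)·log₂(14/31)]
  = 0.47531 + 0.51793 = 0.9932 bits

H(Y|X) = H(X,Y) - H(X) = 2.4923 - 0.9932 = 1.4991 bits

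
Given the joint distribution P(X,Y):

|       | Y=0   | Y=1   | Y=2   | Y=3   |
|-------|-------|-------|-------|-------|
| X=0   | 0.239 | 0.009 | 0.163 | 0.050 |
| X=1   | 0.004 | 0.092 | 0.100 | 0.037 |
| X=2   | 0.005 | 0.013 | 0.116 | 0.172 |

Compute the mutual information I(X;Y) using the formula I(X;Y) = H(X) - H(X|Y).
0.4477 bits

I(X;Y) = H(X) - H(X|Y)

Marginal of X (row sums):
  P(X=0) = 0.239 + 0.009 + 0.163 + 0.050 = 0.461
  P(X=1) = 0.004 + 0.092 + 0.100 + 0.037 = 0.233
  P(X=2) = 0.005 + 0.013 + 0.116 + 0.172 = 0.306
H(X) = -[0.461·log₂(0.461) + 0.233·log₂(0.233) + 0.306·log₂(0.306)]
  = 0.51501 + 0.48967 + 0.52277 = 1.52745 bits

Marginal of Y (column sums):
  P(Y=0) = 0.239 + 0.004 + 0.005 = 0.248
  P(Y=1) = 0.009 + 0.092 + 0.013 = 0.114
  P(Y=2) = 0.163 + 0.100 + 0.116 = 0.379
  P(Y=3) = 0.050 + 0.037 + 0.172 = 0.259
H(X|Y) = Σ_y P(y)·H(X|Y=y):
  Y=0: P(Y=0) = 0.248, P(X|Y=0) = (239/248, 1/62, 5/248) → H(X|Y=0) = 0.26098
  Y=1: P(Y=1) = 0.114, P(X|Y=1) = (3/38, 46/57, 13/114) → H(X|Y=1) = 0.89602
  Y=2: P(Y=2) = 0.379, P(X|Y=2) = (163/379, 100/379, 116/379) → H(X|Y=2) = 1.55351
  Y=3: P(Y=3) = 0.259, P(X|Y=3) = (50/259, 1/7, 172/259) → H(X|Y=3) = 1.25133
H(X|Y) = 0.248·0.26098 + 0.114·0.89602 + 0.379·1.55351 + 0.259·1.25133 = 1.07974 bits

I(X;Y) = H(X) - H(X|Y) = 1.52745 - 1.07974 = 0.4477 bits

Cross-check via I(X;Y) = H(X) + H(Y) - H(X,Y): computing H(Y) from the column sums and H(X,Y) from the 12 cells in the same way gives H(Y) = 1.89131 bits and H(X,Y) = 2.97105 bits, so
I(X;Y) = 1.52745 + 1.89131 - 2.97105 = 0.4477 bits ✓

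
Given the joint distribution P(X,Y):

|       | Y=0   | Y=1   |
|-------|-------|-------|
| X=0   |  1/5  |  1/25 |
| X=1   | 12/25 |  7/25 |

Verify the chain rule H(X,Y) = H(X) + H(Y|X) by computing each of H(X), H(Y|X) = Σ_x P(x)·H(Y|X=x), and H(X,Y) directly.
H(X) = 0.7950 bits, H(Y|X) = 0.8776 bits, H(X,Y) = 1.6726 bits

Marginal of X (row sums):
  P(X=0) = 1/5 + 1/25 = 6/25
  P(X=1) = 12/25 + 7/25 = 19/25
H(X) = -[(6/25)·log₂(6/25) + (19/25)·log₂(19/25)]
  = 0.49413 + 0.30091 = 0.7950 bits

H(Y|X) = Σ_x P(x)·H(Y|X=x):
  X=0: P(X=0) = 6/25, P(Y|X=0) = (5/6, 1/6) → H(Y|X=0) = 0.65002
  X=1: P(X=1) = 19/25, P(Y|X=1) = (12/19, 7/19) → H(Y|X=1) = 0.94945
H(Y|X) = (6/25)·0.65002 + (19/25)·0.94945 = 0.8776 bits

H(X,Y) = -Σ_{x,y} P(x,y) log₂ P(x,y). Per-cell terms -P(x,y)·log₂P(x,y):
  X=0: 0.46439, 0.18575
  X=1: 0.50827, 0.51422
Sum of the 4 terms: H(X,Y) = 1.6726 bits

Chain rule check:
  H(X) + H(Y|X) = 0.7950 + 0.8776 = 1.6726 bits
  H(X,Y) = 1.6726 bits
✓ Chain rule verified.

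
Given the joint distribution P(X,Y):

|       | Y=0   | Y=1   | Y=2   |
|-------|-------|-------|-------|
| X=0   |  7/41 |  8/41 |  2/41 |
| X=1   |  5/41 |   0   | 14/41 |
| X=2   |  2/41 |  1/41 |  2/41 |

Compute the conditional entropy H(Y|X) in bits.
1.1523 bits

H(Y|X) = H(X,Y) - H(X)

H(X,Y) = -Σ_{x,y} P(x,y) log₂ P(x,y). Per-cell terms -P(x,y)·log₂P(x,y):
  X=0: 0.43540, 0.46001, 0.21256
  X=1: 0.37020, 0.00000, 0.52934
  X=2: 0.21256, 0.13067, 0.21256
  (cells with P = 0 contribute 0)
Sum of the 9 terms: H(X,Y) = 2.5633 bits

Marginal of X (row sums):
  P(X=0) = 7/41 + 8/41 + 2/41 = 17/41
  P(X=1) = 5/41 + 0 + 14/41 = 19/41
  P(X=2) = 2/41 + 1/41 + 2/41 = 5/41
H(X) = -[(17/41)·log₂(17/41) + (19/41)·log₂(19/41) + (5/41)·log₂(5/41)]
  = 0.52662 + 0.51422 + 0.37020 = 1.4110 bits

H(Y|X) = H(X,Y) - H(X) = 2.5633 - 1.4110 = 1.1523 bits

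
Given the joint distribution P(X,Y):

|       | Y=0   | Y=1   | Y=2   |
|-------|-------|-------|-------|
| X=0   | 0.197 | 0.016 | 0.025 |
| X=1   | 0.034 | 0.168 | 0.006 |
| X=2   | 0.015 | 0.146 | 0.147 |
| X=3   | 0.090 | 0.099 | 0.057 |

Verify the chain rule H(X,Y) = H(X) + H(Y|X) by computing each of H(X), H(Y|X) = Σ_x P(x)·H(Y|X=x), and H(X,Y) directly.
H(X) = 1.9851 bits, H(Y|X) = 1.1289 bits, H(X,Y) = 3.1140 bits

Marginal of X (row sums):
  P(X=0) = 0.197 + 0.016 + 0.025 = 0.238
  P(X=1) = 0.034 + 0.168 + 0.006 = 0.208
  P(X=2) = 0.015 + 0.146 + 0.147 = 0.308
  P(X=3) = 0.090 + 0.099 + 0.057 = 0.246
H(X) = -[0.238·log₂(0.238) + 0.208·log₂(0.208) + 0.308·log₂(0.308) + 0.246·log₂(0.246)]
  = 0.49289 + 0.47119 + 0.52329 + 0.49772 = 1.9851 bits

H(Y|X) = Σ_x P(x)·H(Y|X=x):
  X=0: P(X=0) = 0.238, P(Y|X=0) = (197/238, 8/119, 25/238) → H(Y|X=0) = 0.82910
  X=1: P(X=1) = 0.208, P(Y|X=1) = (17/104, 21/26, 3/104) → H(Y|X=1) = 0.82355
  X=2: P(X=2) = 0.308, P(Y|X=2) = (15/308, 73/154, 21/44) → H(Y|X=2) = 1.23215
  X=3: P(X=3) = 0.246, P(Y|X=3) = (15/41, 33/82, 19/82) → H(Y|X=3) = 1.54801
H(Y|X) = 0.238·0.82910 + 0.208·0.82355 + 0.308·1.23215 + 0.246·1.54801 = 1.1289 bits

H(X,Y) = -Σ_{x,y} P(x,y) log₂ P(x,y). Per-cell terms -P(x,y)·log₂P(x,y):
  X=0: 0.46172, 0.09545, 0.13305
  X=1: 0.16586, 0.43234, 0.04428
  X=2: 0.09088, 0.40529, 0.40662
  X=3: 0.31265, 0.33031, 0.23557
Sum of the 12 terms: H(X,Y) = 3.1140 bits

Chain rule check:
  H(X) + H(Y|X) = 1.9851 + 1.1289 = 3.1140 bits
  H(X,Y) = 3.1140 bits
✓ Chain rule verified.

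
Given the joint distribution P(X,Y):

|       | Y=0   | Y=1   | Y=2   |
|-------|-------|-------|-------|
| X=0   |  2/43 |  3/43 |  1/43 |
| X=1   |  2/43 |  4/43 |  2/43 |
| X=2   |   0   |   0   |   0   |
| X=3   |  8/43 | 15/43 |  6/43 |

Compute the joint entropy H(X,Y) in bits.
2.7084 bits

H(X,Y) = -Σ_{x,y} P(x,y) log₂ P(x,y). Per-cell terms -P(x,y)·log₂P(x,y):
  X=0: 0.20587, 0.26800, 0.12619
  X=1: 0.20587, 0.31872, 0.20587
  X=2: 0.00000, 0.00000, 0.00000
  X=3: 0.45140, 0.53001, 0.39646
  (cells with P = 0 contribute 0)
Sum of the 12 terms: H(X,Y) = 2.7084 bits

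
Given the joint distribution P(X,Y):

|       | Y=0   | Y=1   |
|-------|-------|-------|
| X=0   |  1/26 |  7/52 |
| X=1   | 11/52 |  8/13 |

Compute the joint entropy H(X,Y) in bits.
1.4753 bits

H(X,Y) = -Σ_{x,y} P(x,y) log₂ P(x,y). Per-cell terms -P(x,y)·log₂P(x,y):
  X=0: 0.18079, 0.38945
  X=1: 0.47406, 0.43104
Sum of the 4 terms: H(X,Y) = 1.4753 bits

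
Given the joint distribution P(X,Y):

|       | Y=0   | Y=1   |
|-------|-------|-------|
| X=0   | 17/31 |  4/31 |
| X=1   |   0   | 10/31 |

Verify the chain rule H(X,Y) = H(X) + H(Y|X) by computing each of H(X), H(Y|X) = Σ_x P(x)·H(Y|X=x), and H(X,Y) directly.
H(X) = 0.9072 bits, H(Y|X) = 0.4759 bits, H(X,Y) = 1.3830 bits

Marginal of X (row sums):
  P(X=0) = 17/31 + 4/31 = 21/31
  P(X=1) = 0 + 10/31 = 10/31
H(X) = -[(21/31)·log₂(21/31) + (10/31)·log₂(10/31)]
  = 0.38063 + 0.52654 = 0.9072 bits

H(Y|X) = Σ_x P(x)·H(Y|X=x):
  X=0: P(X=0) = 21/31, P(Y|X=0) = (17/21, 4/21) → H(Y|X=0) = 0.70247
  X=1: P(X=1) = 10/31, P(Y|X=1) = (0, 1) → H(Y|X=1) = 0.00000
H(Y|X) = (21/31)·0.70247 + (10/31)·0.00000 = 0.4759 bits

H(X,Y) = -Σ_{x,y} P(x,y) log₂ P(x,y). Per-cell terms -P(x,y)·log₂P(x,y):
  X=0: 0.47531, 0.38119
  X=1: 0.00000, 0.52654
  (cells with P = 0 contribute 0)
Sum of the 4 terms: H(X,Y) = 1.3830 bits

Chain rule check:
  H(X) + H(Y|X) = 0.9072 + 0.4759 = 1.3831 bits
  H(X,Y) = 1.3830 bits
✓ Chain rule verified (Δ = 0.0001 is 4-dp rounding noise: each of the three values was rounded independently).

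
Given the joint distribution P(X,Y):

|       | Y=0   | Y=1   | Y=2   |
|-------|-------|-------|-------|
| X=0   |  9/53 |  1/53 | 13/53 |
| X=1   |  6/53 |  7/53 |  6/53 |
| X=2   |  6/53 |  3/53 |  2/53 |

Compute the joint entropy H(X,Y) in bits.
2.9058 bits

H(X,Y) = -Σ_{x,y} P(x,y) log₂ P(x,y). Per-cell terms -P(x,y)·log₂P(x,y):
  X=0: 0.4344, 0.1081, 0.4973
  X=1: 0.3558, 0.3857, 0.3558
  X=2: 0.3558, 0.2345, 0.1784
Sum of the 9 terms: H(X,Y) = 2.9058 bits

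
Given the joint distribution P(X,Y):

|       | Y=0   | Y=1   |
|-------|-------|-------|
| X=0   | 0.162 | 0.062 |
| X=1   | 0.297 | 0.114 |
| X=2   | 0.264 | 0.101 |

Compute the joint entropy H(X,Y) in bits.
2.3928 bits

H(X,Y) = -Σ_{x,y} P(x,y) log₂ P(x,y). Per-cell terms -P(x,y)·log₂P(x,y):
  X=0: 0.42540, 0.24872
  X=1: 0.52019, 0.35715
  X=2: 0.50725, 0.33406
Sum of the 6 terms: H(X,Y) = 2.3928 bits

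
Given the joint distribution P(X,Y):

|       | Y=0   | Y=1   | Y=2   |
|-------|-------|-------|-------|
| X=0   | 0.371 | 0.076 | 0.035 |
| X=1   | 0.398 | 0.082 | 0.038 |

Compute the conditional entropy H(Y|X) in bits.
0.9876 bits

H(Y|X) = H(X,Y) - H(X)

H(X,Y) = -Σ_{x,y} P(x,y) log₂ P(x,y). Per-cell terms -P(x,y)·log₂P(x,y):
  X=0: 0.53072, 0.28256, 0.16928
  X=1: 0.52901, 0.29588, 0.17928
Sum of the 6 terms: H(X,Y) = 1.9867 bits

Marginal of X (row sums):
  P(X=0) = 0.371 + 0.076 + 0.035 = 0.482
  P(X=1) = 0.398 + 0.082 + 0.038 = 0.518
H(X) = -[0.482·log₂(0.482) + 0.518·log₂(0.518)]
  = 0.50750 + 0.49157 = 0.9991 bits

H(Y|X) = H(X,Y) - H(X) = 1.9867 - 0.9991 = 0.9876 bits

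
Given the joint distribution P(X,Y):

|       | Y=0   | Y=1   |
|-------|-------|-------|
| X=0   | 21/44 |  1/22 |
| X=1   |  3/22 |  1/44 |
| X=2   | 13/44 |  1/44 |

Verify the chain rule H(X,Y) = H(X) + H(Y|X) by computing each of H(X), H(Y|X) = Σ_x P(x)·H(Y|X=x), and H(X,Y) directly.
H(X) = 1.4368 bits, H(Y|X) = 0.4351 bits, H(X,Y) = 1.8718 bits

Marginal of X (row sums):
  P(X=0) = 21/44 + 1/22 = 23/44
  P(X=1) = 3/22 + 1/44 = 7/44
  P(X=2) = 13/44 + 1/44 = 7/22
H(X) = -[(23/44)·log₂(23/44) + (7/44)·log₂(7/44) + (7/22)·log₂(7/22)]
  = 0.489205 + 0.421921 + 0.525661 = 1.4368 bits

H(Y|X) = Σ_x P(x)·H(Y|X=x):
  X=0: P(X=0) = 23/44, P(Y|X=0) = (21/23, 2/23) → H(Y|X=0) = 0.426229
  X=1: P(X=1) = 7/44, P(Y|X=1) = (6/7, 1/7) → H(Y|X=1) = 0.591673
  X=2: P(X=2) = 7/22, P(Y|X=2) = (13/14, 1/14) → H(Y|X=2) = 0.371232
H(Y|X) = (23/44)·0.426229 + (7/44)·0.591673 + (7/22)·0.371232 = 0.4351 bits

H(X,Y) = -Σ_{x,y} P(x,y) log₂ P(x,y). Per-cell terms -P(x,y)·log₂P(x,y):
  X=0: 0.509305, 0.202701
  X=1: 0.391973, 0.124078
  X=2: 0.519702, 0.124078
Sum of the 6 terms: H(X,Y) = 1.8718 bits

Chain rule check:
  H(X) + H(Y|X) = 1.4368 + 0.4351 = 1.8719 bits
  H(X,Y) = 1.8718 bits
✓ Chain rule verified (Δ = 0.0001 is 4-dp rounding noise: each of the three values was rounded independently).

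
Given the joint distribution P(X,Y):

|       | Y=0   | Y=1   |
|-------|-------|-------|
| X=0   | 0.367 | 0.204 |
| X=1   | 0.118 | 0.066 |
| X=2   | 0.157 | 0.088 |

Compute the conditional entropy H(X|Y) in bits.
1.4081 bits

H(X|Y) = H(X,Y) - H(Y)

H(X,Y) = -Σ_{x,y} P(x,y) log₂ P(x,y). Per-cell terms -P(x,y)·log₂P(x,y):
  X=0: 0.5307, 0.4678
  X=1: 0.3638, 0.2588
  X=2: 0.4194, 0.3086
Sum of the 6 terms: H(X,Y) = 2.3491 bits

Marginal of Y (column sums):
  P(Y=0) = 0.367 + 0.118 + 0.157 = 0.642
  P(Y=1) = 0.204 + 0.066 + 0.088 = 0.358
H(Y) = -[0.642·log₂(0.642) + 0.358·log₂(0.358)]
  = 0.4105 + 0.5305 = 0.9410 bits

H(X|Y) = H(X,Y) - H(Y) = 2.3491 - 0.9410 = 1.4081 bits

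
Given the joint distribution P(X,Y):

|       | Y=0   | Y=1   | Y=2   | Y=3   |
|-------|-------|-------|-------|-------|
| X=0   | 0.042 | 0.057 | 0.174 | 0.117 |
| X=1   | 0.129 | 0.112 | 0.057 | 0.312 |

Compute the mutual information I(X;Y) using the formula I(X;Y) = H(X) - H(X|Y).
0.1226 bits

I(X;Y) = H(X) - H(X|Y)

Marginal of X (row sums):
  P(X=0) = 0.042 + 0.057 + 0.174 + 0.117 = 0.390
  P(X=1) = 0.129 + 0.112 + 0.057 + 0.312 = 0.610
H(X) = -[0.390·log₂(0.390) + 0.610·log₂(0.610)]
  = 0.52980 + 0.43500 = 0.9648 bits

Marginal of Y (column sums):
  P(Y=0) = 0.042 + 0.129 = 0.171
  P(Y=1) = 0.057 + 0.112 = 0.169
  P(Y=2) = 0.174 + 0.057 = 0.231
  P(Y=3) = 0.117 + 0.312 = 0.429
H(X|Y) = Σ_y P(y)·H(X|Y=y):
  Y=0: P(Y=0) = 0.171, P(X|Y=0) = (14/57, 43/57) → H(X|Y=0) = 0.80425
  Y=1: P(Y=1) = 0.169, P(X|Y=1) = (57/169, 112/169) → H(X|Y=1) = 0.92219
  Y=2: P(Y=2) = 0.231, P(X|Y=2) = (58/77, 19/77) → H(X|Y=2) = 0.80609
  Y=3: P(Y=3) = 0.429, P(X|Y=3) = (3/11, 8/11) → H(X|Y=3) = 0.84535
H(X|Y) = 0.171·0.80425 + 0.169·0.92219 + 0.231·0.80609 + 0.429·0.84535 = 0.8422 bits

I(X;Y) = H(X) - H(X|Y) = 0.9648 - 0.8422 = 0.1226 bits

Cross-check via I(X;Y) = H(X) + H(Y) - H(X,Y): computing H(Y) from the column sums and H(X,Y) from the 8 cells in the same way gives H(Y) = 1.8813 bits and H(X,Y) = 2.7235 bits, so
I(X;Y) = 0.9648 + 1.8813 - 2.7235 = 0.1226 bits ✓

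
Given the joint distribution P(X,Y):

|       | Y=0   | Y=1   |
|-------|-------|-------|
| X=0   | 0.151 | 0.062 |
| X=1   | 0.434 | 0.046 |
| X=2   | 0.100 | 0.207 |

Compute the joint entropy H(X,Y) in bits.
2.1901 bits

H(X,Y) = -Σ_{x,y} P(x,y) log₂ P(x,y). Per-cell terms -P(x,y)·log₂P(x,y):
  X=0: 0.41183, 0.24872
  X=1: 0.52264, 0.20434
  X=2: 0.33219, 0.47037
Sum of the 6 terms: H(X,Y) = 2.1901 bits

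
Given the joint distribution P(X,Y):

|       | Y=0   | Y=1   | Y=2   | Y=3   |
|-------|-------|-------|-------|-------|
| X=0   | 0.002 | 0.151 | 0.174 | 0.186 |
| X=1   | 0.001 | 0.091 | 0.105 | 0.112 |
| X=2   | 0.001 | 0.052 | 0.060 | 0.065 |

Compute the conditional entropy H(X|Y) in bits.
1.4607 bits

H(X|Y) = H(X,Y) - H(Y)

H(X,Y) = -Σ_{x,y} P(x,y) log₂ P(x,y). Per-cell terms -P(x,y)·log₂P(x,y):
  X=0: 0.017932, 0.411834, 0.438974, 0.451352
  X=1: 0.009966, 0.314677, 0.341412, 0.353744
  X=2: 0.009966, 0.221798, 0.243534, 0.256322
Sum of the 12 terms: H(X,Y) = 3.07151 bits

Marginal of Y (column sums):
  P(Y=0) = 0.002 + 0.001 + 0.001 = 0.004
  P(Y=1) = 0.151 + 0.091 + 0.052 = 0.294
  P(Y=2) = 0.174 + 0.105 + 0.060 = 0.339
  P(Y=3) = 0.186 + 0.112 + 0.065 = 0.363
H(Y) = -[0.004·log₂(0.004) + 0.294·log₂(0.294) + 0.339·log₂(0.339) + 0.363·log₂(0.363)]
  = 0.031863 + 0.519237 + 0.529058 + 0.530691 = 1.61085 bits

H(X|Y) = H(X,Y) - H(Y) = 3.07151 - 1.61085 = 1.4607 bits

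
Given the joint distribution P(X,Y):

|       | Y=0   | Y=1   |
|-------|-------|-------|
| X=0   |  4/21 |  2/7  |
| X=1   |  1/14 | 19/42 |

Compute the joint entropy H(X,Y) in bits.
1.7617 bits

H(X,Y) = -Σ_{x,y} P(x,y) log₂ P(x,y). Per-cell terms -P(x,y)·log₂P(x,y):
  X=0: 0.45568, 0.51639
  X=1: 0.27195, 0.51770
Sum of the 4 terms: H(X,Y) = 1.7617 bits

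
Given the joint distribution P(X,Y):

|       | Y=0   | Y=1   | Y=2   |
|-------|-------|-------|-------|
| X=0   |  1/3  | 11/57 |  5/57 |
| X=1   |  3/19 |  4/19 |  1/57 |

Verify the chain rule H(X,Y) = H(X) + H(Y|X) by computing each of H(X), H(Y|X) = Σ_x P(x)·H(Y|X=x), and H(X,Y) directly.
H(X) = 0.9621 bits, H(Y|X) = 1.3282 bits, H(X,Y) = 2.2904 bits

Marginal of X (row sums):
  P(X=0) = 1/3 + 11/57 + 5/57 = 35/57
  P(X=1) = 3/19 + 4/19 + 1/57 = 22/57
H(X) = -[(35/57)·log₂(35/57) + (22/57)·log₂(22/57)]
  = 0.432039 + 0.530107 = 0.9621 bits

H(Y|X) = Σ_x P(x)·H(Y|X=x):
  X=0: P(X=0) = 35/57, P(Y|X=0) = (19/35, 11/35, 1/7) → H(Y|X=0) = 1.404311
  X=1: P(X=1) = 22/57, P(Y|X=1) = (9/22, 6/11, 1/22) → H(Y|X=1) = 1.207210
H(Y|X) = (35/57)·1.404311 + (22/57)·1.207210 = 1.3282 bits

H(X,Y) = -Σ_{x,y} P(x,y) log₂ P(x,y). Per-cell terms -P(x,y)·log₂P(x,y):
  X=0: 0.528321, 0.458036, 0.307979
  X=1: 0.420468, 0.473248, 0.102331
Sum of the 6 terms: H(X,Y) = 2.2904 bits

Chain rule check:
  H(X) + H(Y|X) = 0.9621 + 1.3282 = 2.2903 bits
  H(X,Y) = 2.2904 bits
✓ Chain rule verified (Δ = 0.0001 is 4-dp rounding noise: each of the three values was rounded independently).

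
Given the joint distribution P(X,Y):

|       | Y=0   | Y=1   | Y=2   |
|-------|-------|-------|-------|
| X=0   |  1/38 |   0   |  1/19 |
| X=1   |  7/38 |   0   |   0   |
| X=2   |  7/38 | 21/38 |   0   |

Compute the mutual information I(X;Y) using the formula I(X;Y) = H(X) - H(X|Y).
0.5555 bits

I(X;Y) = H(X) - H(X|Y)

Marginal of X (row sums):
  P(X=0) = 1/38 + 0 + 1/19 = 3/38
  P(X=1) = 7/38 + 0 + 0 = 7/38
  P(X=2) = 7/38 + 21/38 + 0 = 14/19
H(X) = -[(3/38)·log₂(3/38) + (7/38)·log₂(7/38) + (14/19)·log₂(14/19)]
  = 0.2892 + 0.4496 + 0.3246 = 1.0634 bits

Marginal of Y (column sums):
  P(Y=0) = 1/38 + 7/38 + 7/38 = 15/38
  P(Y=1) = 0 + 0 + 21/38 = 21/38
  P(Y=2) = 1/19 + 0 + 0 = 1/19
H(X|Y) = Σ_y P(y)·H(X|Y=y):
  Y=0: P(Y=0) = 15/38, P(X|Y=0) = (1/15, 7/15, 7/15) → H(X|Y=0) = 1.2867
  Y=1: P(Y=1) = 21/38, P(X|Y=1) = (0, 0, 1) → H(X|Y=1) = 0.0000
  Y=2: P(Y=2) = 1/19, P(X|Y=2) = (1, 0, 0) → H(X|Y=2) = 0.0000
H(X|Y) = (15/38)·1.2867 + (21/38)·0.0000 + (1/19)·0.0000 = 0.5079 bits

I(X;Y) = H(X) - H(X|Y) = 1.0634 - 0.5079 = 0.5555 bits

Cross-check via I(X;Y) = H(X) + H(Y) - H(X,Y): computing H(Y) from the column sums and H(X,Y) from the 9 cells in the same way gives H(Y) = 1.2258 bits and H(X,Y) = 1.7337 bits, so
I(X;Y) = 1.0634 + 1.2258 - 1.7337 = 0.5555 bits ✓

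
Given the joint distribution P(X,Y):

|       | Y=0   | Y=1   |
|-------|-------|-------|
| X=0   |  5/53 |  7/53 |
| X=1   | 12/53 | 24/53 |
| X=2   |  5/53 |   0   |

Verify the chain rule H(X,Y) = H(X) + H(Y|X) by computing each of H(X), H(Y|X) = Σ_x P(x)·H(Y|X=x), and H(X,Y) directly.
H(X) = 1.1855 bits, H(Y|X) = 0.8456 bits, H(X,Y) = 2.0311 bits

Marginal of X (row sums):
  P(X=0) = 5/53 + 7/53 = 12/53
  P(X=1) = 12/53 + 24/53 = 36/53
  P(X=2) = 5/53 + 0 = 5/53
H(X) = -[(12/53)·log₂(12/53) + (36/53)·log₂(36/53) + (5/53)·log₂(5/53)]
  = 0.4852 + 0.3790 + 0.3213 = 1.1855 bits

H(Y|X) = Σ_x P(x)·H(Y|X=x):
  X=0: P(X=0) = 12/53, P(Y|X=0) = (5/12, 7/12) → H(Y|X=0) = 0.9799
  X=1: P(X=1) = 36/53, P(Y|X=1) = (1/3, 2/3) → H(Y|X=1) = 0.9183
  X=2: P(X=2) = 5/53, P(Y|X=2) = (1, 0) → H(Y|X=2) = 0.0000
H(Y|X) = (12/53)·0.9799 + (36/53)·0.9183 + (5/53)·0.0000 = 0.8456 bits

H(X,Y) = -Σ_{x,y} P(x,y) log₂ P(x,y). Per-cell terms -P(x,y)·log₂P(x,y):
  X=0: 0.3213, 0.3857
  X=1: 0.4852, 0.5176
  X=2: 0.3213, 0.0000
  (cells with P = 0 contribute 0)
Sum of the 6 terms: H(X,Y) = 2.0311 bits

Chain rule check:
  H(X) + H(Y|X) = 1.1855 + 0.8456 = 2.0311 bits
  H(X,Y) = 2.0311 bits
✓ Chain rule verified.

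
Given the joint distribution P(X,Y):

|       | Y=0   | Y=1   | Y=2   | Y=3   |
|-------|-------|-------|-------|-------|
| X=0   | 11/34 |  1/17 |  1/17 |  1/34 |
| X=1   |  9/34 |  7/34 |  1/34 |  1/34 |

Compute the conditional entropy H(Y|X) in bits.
1.4360 bits

H(Y|X) = H(X,Y) - H(X)

H(X,Y) = -Σ_{x,y} P(x,y) log₂ P(x,y). Per-cell terms -P(x,y)·log₂P(x,y):
  X=0: 0.52672, 0.24044, 0.24044, 0.14963
  X=1: 0.50758, 0.46943, 0.14963, 0.14963
Sum of the 8 terms: H(X,Y) = 2.4335 bits

Marginal of X (row sums):
  P(X=0) = 11/34 + 1/17 + 1/17 + 1/34 = 8/17
  P(X=1) = 9/34 + 7/34 + 1/34 + 1/34 = 9/17
H(X) = -[(8/17)·log₂(8/17) + (9/17)·log₂(9/17)]
  = 0.51175 + 0.48576 = 0.9975 bits

H(Y|X) = H(X,Y) - H(X) = 2.4335 - 0.9975 = 1.4360 bits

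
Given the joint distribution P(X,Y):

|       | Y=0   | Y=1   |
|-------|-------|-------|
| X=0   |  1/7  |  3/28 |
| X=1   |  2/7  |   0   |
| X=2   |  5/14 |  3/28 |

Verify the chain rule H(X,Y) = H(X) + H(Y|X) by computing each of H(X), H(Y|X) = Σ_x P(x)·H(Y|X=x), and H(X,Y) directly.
H(X) = 1.5303 bits, H(Y|X) = 0.6081 bits, H(X,Y) = 2.1385 bits

Marginal of X (row sums):
  P(X=0) = 1/7 + 3/28 = 1/4
  P(X=1) = 2/7 + 0 = 2/7
  P(X=2) = 5/14 + 3/28 = 13/28
H(X) = -[(1/4)·log₂(1/4) + (2/7)·log₂(2/7) + (13/28)·log₂(13/28)]
  = 0.50000 + 0.51639 + 0.51392 = 1.5303 bits

H(Y|X) = Σ_x P(x)·H(Y|X=x):
  X=0: P(X=0) = 1/4, P(Y|X=0) = (4/7, 3/7) → H(Y|X=0) = 0.98523
  X=1: P(X=1) = 2/7, P(Y|X=1) = (1, 0) → H(Y|X=1) = 0.00000
  X=2: P(X=2) = 13/28, P(Y|X=2) = (10/13, 3/13) → H(Y|X=2) = 0.77935
H(Y|X) = (1/4)·0.98523 + (2/7)·0.00000 + (13/28)·0.77935 = 0.6081 bits

H(X,Y) = -Σ_{x,y} P(x,y) log₂ P(x,y). Per-cell terms -P(x,y)·log₂P(x,y):
  X=0: 0.40105, 0.34526
  X=1: 0.51639, 0.00000
  X=2: 0.53051, 0.34526
  (cells with P = 0 contribute 0)
Sum of the 6 terms: H(X,Y) = 2.1385 bits

Chain rule check:
  H(X) + H(Y|X) = 1.5303 + 0.6081 = 2.1384 bits
  H(X,Y) = 2.1385 bits
✓ Chain rule verified (Δ = 0.0001 is 4-dp rounding noise: each of the three values was rounded independently).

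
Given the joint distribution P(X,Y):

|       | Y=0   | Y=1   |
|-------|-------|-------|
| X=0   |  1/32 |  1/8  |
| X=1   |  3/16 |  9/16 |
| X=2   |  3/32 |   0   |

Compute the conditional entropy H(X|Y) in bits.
0.8751 bits

H(X|Y) = H(X,Y) - H(Y)

H(X,Y) = -Σ_{x,y} P(x,y) log₂ P(x,y). Per-cell terms -P(x,y)·log₂P(x,y):
  X=0: 0.1562, 0.3750
  X=1: 0.4528, 0.4669
  X=2: 0.3202, 0.0000
  (cells with P = 0 contribute 0)
Sum of the 6 terms: H(X,Y) = 1.7711 bits

Marginal of Y (column sums):
  P(Y=0) = 1/32 + 3/16 + 3/32 = 5/16
  P(Y=1) = 1/8 + 9/16 + 0 = 11/16
H(Y) = -[(5/16)·log₂(5/16) + (11/16)·log₂(11/16)]
  = 0.5244 + 0.3716 = 0.8960 bits

H(X|Y) = H(X,Y) - H(Y) = 1.7711 - 0.8960 = 0.8751 bits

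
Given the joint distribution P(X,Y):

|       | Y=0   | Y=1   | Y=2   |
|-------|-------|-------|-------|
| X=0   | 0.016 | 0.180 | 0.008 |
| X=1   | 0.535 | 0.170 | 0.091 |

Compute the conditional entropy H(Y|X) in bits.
1.0987 bits

H(Y|X) = H(X,Y) - H(X)

H(X,Y) = -Σ_{x,y} P(x,y) log₂ P(x,y). Per-cell terms -P(x,y)·log₂P(x,y):
  X=0: 0.095453, 0.445308, 0.055726
  X=1: 0.482778, 0.434587, 0.314677
Sum of the 6 terms: H(X,Y) = 1.82853 bits

Marginal of X (row sums):
  P(X=0) = 0.016 + 0.180 + 0.008 = 0.204
  P(X=1) = 0.535 + 0.170 + 0.091 = 0.796
H(X) = -[0.204·log₂(0.204) + 0.796·log₂(0.796)]
  = 0.467845 + 0.262011 = 0.72986 bits

H(Y|X) = H(X,Y) - H(X) = 1.82853 - 0.72986 = 1.0987 bits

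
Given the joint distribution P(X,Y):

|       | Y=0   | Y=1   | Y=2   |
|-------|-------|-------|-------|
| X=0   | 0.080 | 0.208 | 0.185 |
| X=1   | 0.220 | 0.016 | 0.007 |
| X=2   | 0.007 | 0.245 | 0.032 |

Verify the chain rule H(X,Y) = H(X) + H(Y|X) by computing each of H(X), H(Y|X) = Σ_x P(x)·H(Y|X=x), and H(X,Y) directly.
H(X) = 1.5226 bits, H(Y|X) = 1.0228 bits, H(X,Y) = 2.5454 bits

Marginal of X (row sums):
  P(X=0) = 0.080 + 0.208 + 0.185 = 0.473
  P(X=1) = 0.220 + 0.016 + 0.007 = 0.243
  P(X=2) = 0.007 + 0.245 + 0.032 = 0.284
H(X) = -[0.473·log₂(0.473) + 0.243·log₂(0.243) + 0.284·log₂(0.284)]
  = 0.510882 + 0.495956 + 0.515755 = 1.5226 bits

H(Y|X) = Σ_x P(x)·H(Y|X=x):
  X=0: P(X=0) = 0.473, P(Y|X=0) = (80/473, 208/473, 185/473) → H(Y|X=0) = 1.484531
  X=1: P(X=1) = 0.243, P(Y|X=1) = (220/243, 16/243, 7/243) → H(Y|X=1) = 0.535715
  X=2: P(X=2) = 0.284, P(Y|X=2) = (7/284, 245/284, 8/71) → H(Y|X=2) = 0.670424
H(Y|X) = 0.473·1.484531 + 0.243·0.535715 + 0.284·0.670424 = 1.0228 bits

H(X,Y) = -Σ_{x,y} P(x,y) log₂ P(x,y). Per-cell terms -P(x,y)·log₂P(x,y):
  X=0: 0.291508, 0.471192, 0.450365
  X=1: 0.480573, 0.095453, 0.050109
  X=2: 0.050109, 0.497141, 0.158905
Sum of the 9 terms: H(X,Y) = 2.5454 bits

Chain rule check:
  H(X) + H(Y|X) = 1.5226 + 1.0228 = 2.5454 bits
  H(X,Y) = 2.5454 bits
✓ Chain rule verified.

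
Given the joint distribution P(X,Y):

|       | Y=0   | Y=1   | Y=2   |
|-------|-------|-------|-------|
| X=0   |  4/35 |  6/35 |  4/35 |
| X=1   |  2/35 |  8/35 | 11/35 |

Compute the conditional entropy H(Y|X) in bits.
1.4279 bits

H(Y|X) = H(X,Y) - H(X)

H(X,Y) = -Σ_{x,y} P(x,y) log₂ P(x,y). Per-cell terms -P(x,y)·log₂P(x,y):
  X=0: 0.3576, 0.4362, 0.3576
  X=1: 0.2360, 0.4867, 0.5248
Sum of the 6 terms: H(X,Y) = 2.3989 bits

Marginal of X (row sums):
  P(X=0) = 4/35 + 6/35 + 4/35 = 2/5
  P(X=1) = 2/35 + 8/35 + 11/35 = 3/5
H(X) = -[(2/5)·log₂(2/5) + (3/5)·log₂(3/5)]
  = 0.5288 + 0.4422 = 0.9710 bits

H(Y|X) = H(X,Y) - H(X) = 2.3989 - 0.9710 = 1.4279 bits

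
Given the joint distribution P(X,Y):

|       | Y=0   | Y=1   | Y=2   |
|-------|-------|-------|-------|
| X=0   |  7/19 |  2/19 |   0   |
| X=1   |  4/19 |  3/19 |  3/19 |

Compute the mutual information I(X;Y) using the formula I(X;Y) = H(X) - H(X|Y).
0.1950 bits

I(X;Y) = H(X) - H(X|Y)

Marginal of X (row sums):
  P(X=0) = 7/19 + 2/19 + 0 = 9/19
  P(X=1) = 4/19 + 3/19 + 3/19 = 10/19
H(X) = -[(9/19)·log₂(9/19) + (10/19)·log₂(10/19)]
  = 0.5106 + 0.4874 = 0.9980 bits

Marginal of Y (column sums):
  P(Y=0) = 7/19 + 4/19 = 11/19
  P(Y=1) = 2/19 + 3/19 = 5/19
  P(Y=2) = 0 + 3/19 = 3/19
H(X|Y) = Σ_y P(y)·H(X|Y=y):
  Y=0: P(Y=0) = 11/19, P(X|Y=0) = (7/11, 4/11) → H(X|Y=0) = 0.9457
  Y=1: P(Y=1) = 5/19, P(X|Y=1) = (2/5, 3/5) → H(X|Y=1) = 0.9710
  Y=2: P(Y=2) = 3/19, P(X|Y=2) = (0, 1) → H(X|Y=2) = 0.0000
H(X|Y) = (11/19)·0.9457 + (5/19)·0.9710 + (3/19)·0.0000 = 0.8030 bits

I(X;Y) = H(X) - H(X|Y) = 0.9980 - 0.8030 = 0.1950 bits

Cross-check via I(X;Y) = H(X) + H(Y) - H(X,Y): computing H(Y) from the column sums and H(X,Y) from the 6 cells in the same way gives H(Y) = 1.3838 bits and H(X,Y) = 2.1868 bits, so
I(X;Y) = 0.9980 + 1.3838 - 2.1868 = 0.1950 bits ✓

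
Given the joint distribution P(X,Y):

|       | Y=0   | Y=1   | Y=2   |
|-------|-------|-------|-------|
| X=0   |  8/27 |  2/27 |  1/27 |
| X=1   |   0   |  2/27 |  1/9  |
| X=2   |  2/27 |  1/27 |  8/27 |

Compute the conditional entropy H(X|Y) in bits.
1.0775 bits

H(X|Y) = H(X,Y) - H(Y)

H(X,Y) = -Σ_{x,y} P(x,y) log₂ P(x,y). Per-cell terms -P(x,y)·log₂P(x,y):
  X=0: 0.519967, 0.278140, 0.176107
  X=1: 0.000000, 0.278140, 0.352214
  X=2: 0.278140, 0.176107, 0.519967
  (cells with P = 0 contribute 0)
Sum of the 9 terms: H(X,Y) = 2.57878 bits

Marginal of Y (column sums):
  P(Y=0) = 8/27 + 0 + 2/27 = 10/27
  P(Y=1) = 2/27 + 2/27 + 1/27 = 5/27
  P(Y=2) = 1/27 + 1/9 + 8/27 = 4/9
H(Y) = -[(10/27)·log₂(10/27) + (5/27)·log₂(5/27) + (4/9)·log₂(4/9)]
  = 0.530726 + 0.450548 + 0.519967 = 1.50124 bits

H(X|Y) = H(X,Y) - H(Y) = 2.57878 - 1.50124 = 1.0775 bits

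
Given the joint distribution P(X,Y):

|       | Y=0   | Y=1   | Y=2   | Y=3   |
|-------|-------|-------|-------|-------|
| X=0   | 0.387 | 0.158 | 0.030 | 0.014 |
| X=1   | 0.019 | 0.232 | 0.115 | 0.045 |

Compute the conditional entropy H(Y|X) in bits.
1.3694 bits

H(Y|X) = H(X,Y) - H(X)

H(X,Y) = -Σ_{x,y} P(x,y) log₂ P(x,y). Per-cell terms -P(x,y)·log₂P(x,y):
  X=0: 0.53003, 0.42060, 0.15177, 0.08622
  X=1: 0.10864, 0.48901, 0.35883, 0.20133
Sum of the 8 terms: H(X,Y) = 2.3464 bits

Marginal of X (row sums):
  P(X=0) = 0.387 + 0.158 + 0.030 + 0.014 = 0.589
  P(X=1) = 0.019 + 0.232 + 0.115 + 0.045 = 0.411
H(X) = -[0.589·log₂(0.589) + 0.411·log₂(0.411)]
  = 0.44980 + 0.52723 = 0.9770 bits

H(Y|X) = H(X,Y) - H(X) = 2.3464 - 0.9770 = 1.3694 bits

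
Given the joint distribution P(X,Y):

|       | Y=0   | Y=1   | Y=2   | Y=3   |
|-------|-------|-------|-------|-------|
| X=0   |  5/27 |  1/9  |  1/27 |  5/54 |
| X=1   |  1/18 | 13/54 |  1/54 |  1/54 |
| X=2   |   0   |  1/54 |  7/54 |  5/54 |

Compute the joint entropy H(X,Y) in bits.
3.0427 bits

H(X,Y) = -Σ_{x,y} P(x,y) log₂ P(x,y). Per-cell terms -P(x,y)·log₂P(x,y):
  X=0: 0.45055, 0.35221, 0.17611, 0.31787
  X=1: 0.23166, 0.49459, 0.10657, 0.10657
  X=2: 0.00000, 0.10657, 0.38209, 0.31787
  (cells with P = 0 contribute 0)
Sum of the 12 terms: H(X,Y) = 3.0427 bits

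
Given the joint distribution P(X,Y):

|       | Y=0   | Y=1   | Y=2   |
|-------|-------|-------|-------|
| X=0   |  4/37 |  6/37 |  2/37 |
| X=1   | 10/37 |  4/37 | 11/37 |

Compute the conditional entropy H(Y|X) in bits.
1.4685 bits

H(Y|X) = H(X,Y) - H(X)

H(X,Y) = -Σ_{x,y} P(x,y) log₂ P(x,y). Per-cell terms -P(x,y)·log₂P(x,y):
  X=0: 0.34697, 0.42559, 0.22754
  X=1: 0.51014, 0.34697, 0.52028
Sum of the 6 terms: H(X,Y) = 2.3775 bits

Marginal of X (row sums):
  P(X=0) = 4/37 + 6/37 + 2/37 = 12/37
  P(X=1) = 10/37 + 4/37 + 11/37 = 25/37
H(X) = -[(12/37)·log₂(12/37) + (25/37)·log₂(25/37)]
  = 0.52686 + 0.38216 = 0.9090 bits

H(Y|X) = H(X,Y) - H(X) = 2.3775 - 0.9090 = 1.4685 bits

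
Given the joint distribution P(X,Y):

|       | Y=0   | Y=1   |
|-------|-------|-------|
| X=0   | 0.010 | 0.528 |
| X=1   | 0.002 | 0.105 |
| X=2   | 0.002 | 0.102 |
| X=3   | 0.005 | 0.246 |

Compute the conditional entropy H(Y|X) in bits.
0.1358 bits

H(Y|X) = H(X,Y) - H(X)

H(X,Y) = -Σ_{x,y} P(x,y) log₂ P(x,y). Per-cell terms -P(x,y)·log₂P(x,y):
  X=0: 0.06644, 0.48649
  X=1: 0.01793, 0.34141
  X=2: 0.01793, 0.33592
  X=3: 0.03822, 0.49772
Sum of the 8 terms: H(X,Y) = 1.8021 bits

Marginal of X (row sums):
  P(X=0) = 0.010 + 0.528 = 0.538
  P(X=1) = 0.002 + 0.105 = 0.107
  P(X=2) = 0.002 + 0.102 = 0.104
  P(X=3) = 0.005 + 0.246 = 0.251
H(X) = -[0.538·log₂(0.538) + 0.107·log₂(0.107) + 0.104·log₂(0.104) + 0.251·log₂(0.251)]
  = 0.48115 + 0.34500 + 0.33960 + 0.50055 = 1.6663 bits

H(Y|X) = H(X,Y) - H(X) = 1.8021 - 1.6663 = 0.1358 bits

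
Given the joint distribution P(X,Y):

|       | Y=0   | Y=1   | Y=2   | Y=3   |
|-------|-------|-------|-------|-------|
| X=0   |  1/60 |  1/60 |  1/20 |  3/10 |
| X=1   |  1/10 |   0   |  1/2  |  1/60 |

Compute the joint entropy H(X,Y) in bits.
1.8647 bits

H(X,Y) = -Σ_{x,y} P(x,y) log₂ P(x,y). Per-cell terms -P(x,y)·log₂P(x,y):
  X=0: 0.09845, 0.09845, 0.21610, 0.52109
  X=1: 0.33219, 0.00000, 0.50000, 0.09845
  (cells with P = 0 contribute 0)
Sum of the 8 terms: H(X,Y) = 1.8647 bits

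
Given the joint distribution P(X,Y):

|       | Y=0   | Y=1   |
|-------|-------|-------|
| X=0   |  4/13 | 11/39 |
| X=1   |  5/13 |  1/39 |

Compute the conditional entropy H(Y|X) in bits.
0.7273 bits

H(Y|X) = H(X,Y) - H(X)

H(X,Y) = -Σ_{x,y} P(x,y) log₂ P(x,y). Per-cell terms -P(x,y)·log₂P(x,y):
  X=0: 0.5232, 0.5150
  X=1: 0.5302, 0.1355
Sum of the 4 terms: H(X,Y) = 1.7039 bits

Marginal of X (row sums):
  P(X=0) = 4/13 + 11/39 = 23/39
  P(X=1) = 5/13 + 1/39 = 16/39
H(X) = -[(23/39)·log₂(23/39) + (16/39)·log₂(16/39)]
  = 0.4493 + 0.5273 = 0.9766 bits

H(Y|X) = H(X,Y) - H(X) = 1.7039 - 0.9766 = 0.7273 bits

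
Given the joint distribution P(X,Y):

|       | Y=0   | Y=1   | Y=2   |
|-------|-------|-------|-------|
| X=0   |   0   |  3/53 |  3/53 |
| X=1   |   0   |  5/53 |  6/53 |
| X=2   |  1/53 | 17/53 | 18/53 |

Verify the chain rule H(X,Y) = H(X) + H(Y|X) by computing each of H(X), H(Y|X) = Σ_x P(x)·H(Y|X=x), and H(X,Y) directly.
H(X) = 1.2056 bits, H(Y|X) = 1.1039 bits, H(X,Y) = 2.3095 bits

Marginal of X (row sums):
  P(X=0) = 0 + 3/53 + 3/53 = 6/53
  P(X=1) = 0 + 5/53 + 6/53 = 11/53
  P(X=2) = 1/53 + 17/53 + 18/53 = 36/53
H(X) = -[(6/53)·log₂(6/53) + (11/53)·log₂(11/53) + (36/53)·log₂(36/53)]
  = 0.3558 + 0.4708 + 0.3790 = 1.2056 bits

H(Y|X) = Σ_x P(x)·H(Y|X=x):
  X=0: P(X=0) = 6/53, P(Y|X=0) = (0, 1/2, 1/2) → H(Y|X=0) = 1.0000
  X=1: P(X=1) = 11/53, P(Y|X=1) = (0, 5/11, 6/11) → H(Y|X=1) = 0.9940
  X=2: P(X=2) = 36/53, P(Y|X=2) = (1/36, 17/36, 1/2) → H(Y|X=2) = 1.1548
H(Y|X) = (6/53)·1.0000 + (11/53)·0.9940 + (36/53)·1.1548 = 1.1039 bits

H(X,Y) = -Σ_{x,y} P(x,y) log₂ P(x,y). Per-cell terms -P(x,y)·log₂P(x,y):
  X=0: 0.0000, 0.2345, 0.2345
  X=1: 0.0000, 0.3213, 0.3558
  X=2: 0.1081, 0.5262, 0.5291
  (cells with P = 0 contribute 0)
Sum of the 9 terms: H(X,Y) = 2.3095 bits

Chain rule check:
  H(X) + H(Y|X) = 1.2056 + 1.1039 = 2.3095 bits
  H(X,Y) = 2.3095 bits
✓ Chain rule verified.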